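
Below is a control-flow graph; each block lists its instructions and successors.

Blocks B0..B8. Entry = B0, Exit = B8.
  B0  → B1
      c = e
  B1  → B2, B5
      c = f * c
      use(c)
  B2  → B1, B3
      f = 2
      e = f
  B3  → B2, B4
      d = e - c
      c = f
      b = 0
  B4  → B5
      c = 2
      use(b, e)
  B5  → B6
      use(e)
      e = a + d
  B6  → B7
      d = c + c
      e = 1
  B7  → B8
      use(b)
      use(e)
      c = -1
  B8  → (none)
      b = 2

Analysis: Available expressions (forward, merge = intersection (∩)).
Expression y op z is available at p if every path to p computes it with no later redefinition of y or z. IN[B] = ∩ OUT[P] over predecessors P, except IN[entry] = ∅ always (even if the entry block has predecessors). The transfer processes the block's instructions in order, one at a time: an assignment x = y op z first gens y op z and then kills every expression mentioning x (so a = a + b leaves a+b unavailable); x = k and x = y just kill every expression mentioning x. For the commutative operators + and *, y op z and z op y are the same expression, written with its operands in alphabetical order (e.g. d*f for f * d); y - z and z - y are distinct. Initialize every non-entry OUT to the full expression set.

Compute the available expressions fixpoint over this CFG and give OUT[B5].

Converged values:
  B0:   IN={}   OUT={}
  B1:   IN={}   OUT={}
  B2:   IN={}   OUT={}
  B3:   IN={}   OUT={}
  B4:   IN={}   OUT={}
  B5:   IN={}   OUT={a+d}
  B6:   IN={a+d}   OUT={c+c}
  B7:   IN={c+c}   OUT={}
  B8:   IN={}   OUT={}

Merge at B5: IN[B5] = OUT[B1] ∩ OUT[B4] = {}
Applying B5's transfer function to that IN value gives OUT[B5] (row B5 above).

Answer: {a+d}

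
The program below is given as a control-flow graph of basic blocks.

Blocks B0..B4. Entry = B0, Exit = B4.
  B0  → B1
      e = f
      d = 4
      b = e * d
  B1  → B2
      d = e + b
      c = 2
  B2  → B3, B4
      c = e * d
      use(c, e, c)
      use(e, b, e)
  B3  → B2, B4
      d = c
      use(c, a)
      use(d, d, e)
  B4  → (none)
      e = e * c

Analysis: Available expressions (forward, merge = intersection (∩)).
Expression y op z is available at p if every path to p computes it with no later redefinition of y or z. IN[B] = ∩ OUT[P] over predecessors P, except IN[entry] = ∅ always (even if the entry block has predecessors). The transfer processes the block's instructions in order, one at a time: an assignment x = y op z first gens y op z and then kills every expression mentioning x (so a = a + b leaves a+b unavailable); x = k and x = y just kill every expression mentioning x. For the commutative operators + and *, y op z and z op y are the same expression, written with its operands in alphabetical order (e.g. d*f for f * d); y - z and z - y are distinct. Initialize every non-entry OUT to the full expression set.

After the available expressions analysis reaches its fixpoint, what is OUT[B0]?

Converged values:
  B0:   IN={}   OUT={d*e}
  B1:   IN={d*e}   OUT={b+e}
  B2:   IN={b+e}   OUT={b+e, d*e}
  B3:   IN={b+e, d*e}   OUT={b+e}
  B4:   IN={b+e}   OUT={}

B0 is the boundary node: IN[B0] = {}
Applying B0's transfer function to that IN value gives OUT[B0] (row B0 above).

Answer: {d*e}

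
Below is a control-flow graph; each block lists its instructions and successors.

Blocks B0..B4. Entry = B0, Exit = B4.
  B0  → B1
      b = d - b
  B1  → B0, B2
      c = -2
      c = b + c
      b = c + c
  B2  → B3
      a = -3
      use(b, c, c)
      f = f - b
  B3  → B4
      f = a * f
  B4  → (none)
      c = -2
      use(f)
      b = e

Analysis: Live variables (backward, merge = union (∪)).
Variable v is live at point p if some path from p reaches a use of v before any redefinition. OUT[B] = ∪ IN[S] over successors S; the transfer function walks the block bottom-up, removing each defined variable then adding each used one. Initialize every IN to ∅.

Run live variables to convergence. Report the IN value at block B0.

Answer: {b, d, e, f}

Working:
Fixpoint table:
  B0: | IN={b, d, e, f} | OUT={b, d, e, f}
  B1: | IN={b, d, e, f} | OUT={b, c, d, e, f}
  B2: | IN={b, c, e, f} | OUT={a, e, f}
  B3: | IN={a, e, f} | OUT={e, f}
  B4: | IN={e, f} | OUT={}

Merge at B0: OUT[B0] = IN[B1] = {b, d, e, f}
Applying B0's transfer function to that OUT value gives IN[B0] (row B0 above).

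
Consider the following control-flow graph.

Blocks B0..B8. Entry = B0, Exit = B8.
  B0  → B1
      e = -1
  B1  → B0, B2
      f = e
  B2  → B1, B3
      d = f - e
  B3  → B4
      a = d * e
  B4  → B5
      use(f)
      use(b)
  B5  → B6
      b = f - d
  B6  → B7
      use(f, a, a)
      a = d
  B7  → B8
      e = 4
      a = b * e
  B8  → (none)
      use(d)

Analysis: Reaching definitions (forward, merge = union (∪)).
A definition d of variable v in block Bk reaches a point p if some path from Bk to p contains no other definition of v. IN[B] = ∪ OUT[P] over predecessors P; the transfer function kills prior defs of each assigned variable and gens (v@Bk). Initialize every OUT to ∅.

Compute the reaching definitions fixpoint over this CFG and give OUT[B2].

Fixpoint table:
  B0:   IN={d@B2, e@B0, f@B1}   OUT={d@B2, e@B0, f@B1}
  B1:   IN={d@B2, e@B0, f@B1}   OUT={d@B2, e@B0, f@B1}
  B2:   IN={d@B2, e@B0, f@B1}   OUT={d@B2, e@B0, f@B1}
  B3:   IN={d@B2, e@B0, f@B1}   OUT={a@B3, d@B2, e@B0, f@B1}
  B4:   IN={a@B3, d@B2, e@B0, f@B1}   OUT={a@B3, d@B2, e@B0, f@B1}
  B5:   IN={a@B3, d@B2, e@B0, f@B1}   OUT={a@B3, b@B5, d@B2, e@B0, f@B1}
  B6:   IN={a@B3, b@B5, d@B2, e@B0, f@B1}   OUT={a@B6, b@B5, d@B2, e@B0, f@B1}
  B7:   IN={a@B6, b@B5, d@B2, e@B0, f@B1}   OUT={a@B7, b@B5, d@B2, e@B7, f@B1}
  B8:   IN={a@B7, b@B5, d@B2, e@B7, f@B1}   OUT={a@B7, b@B5, d@B2, e@B7, f@B1}

Merge at B2: IN[B2] = OUT[B1] = {d@B2, e@B0, f@B1}
Applying B2's transfer function to that IN value gives OUT[B2] (row B2 above).

Answer: {d@B2, e@B0, f@B1}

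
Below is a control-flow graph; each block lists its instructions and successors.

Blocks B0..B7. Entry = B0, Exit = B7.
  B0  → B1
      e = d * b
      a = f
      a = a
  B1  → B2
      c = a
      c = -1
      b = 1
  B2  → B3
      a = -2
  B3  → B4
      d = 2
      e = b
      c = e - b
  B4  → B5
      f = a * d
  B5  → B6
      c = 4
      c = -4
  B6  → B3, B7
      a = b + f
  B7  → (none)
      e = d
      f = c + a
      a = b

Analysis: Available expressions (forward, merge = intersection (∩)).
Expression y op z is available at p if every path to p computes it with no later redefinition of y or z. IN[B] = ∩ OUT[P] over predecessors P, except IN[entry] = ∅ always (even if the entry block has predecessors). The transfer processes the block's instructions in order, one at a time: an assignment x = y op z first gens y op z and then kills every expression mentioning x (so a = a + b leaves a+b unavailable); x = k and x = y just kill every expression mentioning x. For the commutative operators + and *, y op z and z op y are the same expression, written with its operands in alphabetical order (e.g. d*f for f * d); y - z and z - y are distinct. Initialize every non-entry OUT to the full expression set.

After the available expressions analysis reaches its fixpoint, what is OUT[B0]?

Per-block solution:
  B0:   IN={}   OUT={b*d}
  B1:   IN={b*d}   OUT={}
  B2:   IN={}   OUT={}
  B3:   IN={}   OUT={e-b}
  B4:   IN={e-b}   OUT={a*d, e-b}
  B5:   IN={a*d, e-b}   OUT={a*d, e-b}
  B6:   IN={a*d, e-b}   OUT={b+f, e-b}
  B7:   IN={b+f, e-b}   OUT={}

B0 is the boundary node: IN[B0] = {}
Applying B0's transfer function to that IN value gives OUT[B0] (row B0 above).

Answer: {b*d}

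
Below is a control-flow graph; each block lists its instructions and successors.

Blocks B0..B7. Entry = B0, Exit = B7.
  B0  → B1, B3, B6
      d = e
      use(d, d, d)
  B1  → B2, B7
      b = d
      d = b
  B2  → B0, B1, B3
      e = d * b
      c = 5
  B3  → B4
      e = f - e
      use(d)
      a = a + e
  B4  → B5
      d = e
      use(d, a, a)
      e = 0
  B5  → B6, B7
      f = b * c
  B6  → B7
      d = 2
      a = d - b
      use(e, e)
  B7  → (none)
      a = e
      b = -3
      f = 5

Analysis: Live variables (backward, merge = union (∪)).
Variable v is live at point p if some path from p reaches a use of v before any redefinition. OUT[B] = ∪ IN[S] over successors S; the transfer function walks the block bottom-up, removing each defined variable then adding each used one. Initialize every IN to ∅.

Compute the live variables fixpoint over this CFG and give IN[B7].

Answer: {e}

Trace:
Converged values:
  B0: | IN={a, b, c, e, f} | OUT={a, b, c, d, e, f}
  B1: | IN={a, d, e, f} | OUT={a, b, d, e, f}
  B2: | IN={a, b, d, f} | OUT={a, b, c, d, e, f}
  B3: | IN={a, b, c, d, e, f} | OUT={a, b, c, e}
  B4: | IN={a, b, c, e} | OUT={b, c, e}
  B5: | IN={b, c, e} | OUT={b, e}
  B6: | IN={b, e} | OUT={e}
  B7: | IN={e} | OUT={}

B7 is the boundary node: OUT[B7] = {}
Applying B7's transfer function to that OUT value gives IN[B7] (row B7 above).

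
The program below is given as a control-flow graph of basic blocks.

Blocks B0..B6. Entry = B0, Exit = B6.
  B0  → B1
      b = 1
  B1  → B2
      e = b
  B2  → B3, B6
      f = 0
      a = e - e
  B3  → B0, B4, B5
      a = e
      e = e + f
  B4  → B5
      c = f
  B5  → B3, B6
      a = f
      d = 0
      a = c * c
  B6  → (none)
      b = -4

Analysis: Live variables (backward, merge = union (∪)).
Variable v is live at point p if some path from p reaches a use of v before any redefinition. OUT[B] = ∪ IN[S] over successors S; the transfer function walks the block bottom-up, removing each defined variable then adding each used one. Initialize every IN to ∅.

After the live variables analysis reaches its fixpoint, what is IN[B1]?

Answer: {b, c}

Derivation:
Per-block solution:
  B0:   IN={c}   OUT={b, c}
  B1:   IN={b, c}   OUT={c, e}
  B2:   IN={c, e}   OUT={c, e, f}
  B3:   IN={c, e, f}   OUT={c, e, f}
  B4:   IN={e, f}   OUT={c, e, f}
  B5:   IN={c, e, f}   OUT={c, e, f}
  B6:   IN={}   OUT={}

Merge at B1: OUT[B1] = IN[B2] = {c, e}
Applying B1's transfer function to that OUT value gives IN[B1] (row B1 above).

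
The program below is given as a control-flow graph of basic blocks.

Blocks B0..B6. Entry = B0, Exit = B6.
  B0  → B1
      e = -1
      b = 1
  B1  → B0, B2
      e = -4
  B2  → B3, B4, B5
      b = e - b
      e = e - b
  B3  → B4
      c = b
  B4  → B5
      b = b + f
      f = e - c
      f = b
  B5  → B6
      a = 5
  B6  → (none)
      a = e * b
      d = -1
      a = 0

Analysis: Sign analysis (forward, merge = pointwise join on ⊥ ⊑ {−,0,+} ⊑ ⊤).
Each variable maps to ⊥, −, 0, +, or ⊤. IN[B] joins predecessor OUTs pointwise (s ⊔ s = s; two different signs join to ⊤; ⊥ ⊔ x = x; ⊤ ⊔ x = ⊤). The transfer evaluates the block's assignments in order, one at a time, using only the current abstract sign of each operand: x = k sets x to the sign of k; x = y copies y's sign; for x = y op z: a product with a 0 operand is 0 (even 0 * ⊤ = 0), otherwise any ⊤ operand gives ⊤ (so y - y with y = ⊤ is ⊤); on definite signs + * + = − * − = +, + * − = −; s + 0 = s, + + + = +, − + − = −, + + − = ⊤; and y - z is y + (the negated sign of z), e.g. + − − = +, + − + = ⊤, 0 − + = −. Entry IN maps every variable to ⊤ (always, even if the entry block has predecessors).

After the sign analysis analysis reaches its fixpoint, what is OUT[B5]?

Fixpoint table:
  B0: | IN=(all ⊤) | OUT={b:+, e:-; rest ⊤}
  B1: | IN={b:+, e:-; rest ⊤} | OUT={b:+, e:-; rest ⊤}
  B2: | IN={b:+, e:-; rest ⊤} | OUT={b:-; rest ⊤}
  B3: | IN={b:-; rest ⊤} | OUT={b:-, c:-; rest ⊤}
  B4: | IN={b:-; rest ⊤} | OUT=(all ⊤)
  B5: | IN=(all ⊤) | OUT={a:+; rest ⊤}
  B6: | IN={a:+; rest ⊤} | OUT={a:0, d:-; rest ⊤}

Merge at B5: IN[B5] = OUT[B2] ⊔ OUT[B4] = {a: ⊤, b: ⊤, c: ⊤, d: ⊤, e: ⊤, f: ⊤}
Applying B5's transfer function to that IN value gives OUT[B5] (row B5 above).

Answer: {a: +, b: ⊤, c: ⊤, d: ⊤, e: ⊤, f: ⊤}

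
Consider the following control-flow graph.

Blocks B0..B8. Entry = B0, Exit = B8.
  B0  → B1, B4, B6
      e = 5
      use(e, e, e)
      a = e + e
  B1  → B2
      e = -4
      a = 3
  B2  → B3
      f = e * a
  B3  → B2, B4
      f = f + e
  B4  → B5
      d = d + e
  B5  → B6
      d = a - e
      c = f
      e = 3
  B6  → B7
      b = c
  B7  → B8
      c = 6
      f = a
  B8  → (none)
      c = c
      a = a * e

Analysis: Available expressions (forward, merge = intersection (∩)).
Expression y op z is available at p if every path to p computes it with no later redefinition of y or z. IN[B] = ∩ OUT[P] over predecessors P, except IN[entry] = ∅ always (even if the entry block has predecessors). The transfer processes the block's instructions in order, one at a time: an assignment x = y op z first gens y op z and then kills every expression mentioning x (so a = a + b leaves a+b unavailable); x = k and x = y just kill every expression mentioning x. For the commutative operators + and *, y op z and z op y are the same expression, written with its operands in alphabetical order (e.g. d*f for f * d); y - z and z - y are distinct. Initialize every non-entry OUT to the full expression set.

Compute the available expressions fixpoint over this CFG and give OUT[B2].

Fixpoint table:
  B0: | IN={} | OUT={e+e}
  B1: | IN={e+e} | OUT={}
  B2: | IN={} | OUT={a*e}
  B3: | IN={a*e} | OUT={a*e}
  B4: | IN={} | OUT={}
  B5: | IN={} | OUT={}
  B6: | IN={} | OUT={}
  B7: | IN={} | OUT={}
  B8: | IN={} | OUT={}

Merge at B2: IN[B2] = OUT[B1] ∩ OUT[B3] = {}
Applying B2's transfer function to that IN value gives OUT[B2] (row B2 above).

Answer: {a*e}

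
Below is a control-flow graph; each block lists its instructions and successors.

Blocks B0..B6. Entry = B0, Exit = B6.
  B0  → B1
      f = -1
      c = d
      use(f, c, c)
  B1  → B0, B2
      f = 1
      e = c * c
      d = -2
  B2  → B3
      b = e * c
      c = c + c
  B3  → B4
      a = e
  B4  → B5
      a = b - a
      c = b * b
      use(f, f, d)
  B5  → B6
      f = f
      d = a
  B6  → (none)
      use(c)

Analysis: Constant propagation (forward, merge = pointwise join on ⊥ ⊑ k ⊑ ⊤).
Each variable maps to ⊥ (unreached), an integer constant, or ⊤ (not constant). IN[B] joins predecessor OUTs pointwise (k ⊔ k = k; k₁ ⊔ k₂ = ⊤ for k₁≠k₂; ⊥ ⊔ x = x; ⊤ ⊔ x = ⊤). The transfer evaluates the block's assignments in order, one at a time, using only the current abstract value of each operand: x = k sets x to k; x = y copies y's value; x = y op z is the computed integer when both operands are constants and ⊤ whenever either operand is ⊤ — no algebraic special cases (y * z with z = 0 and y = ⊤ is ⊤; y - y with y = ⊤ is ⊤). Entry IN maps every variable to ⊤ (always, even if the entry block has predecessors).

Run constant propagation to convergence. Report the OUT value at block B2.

Converged values:
  B0: | IN=(all ⊤) | OUT={f:-1; rest ⊤}
  B1: | IN={f:-1; rest ⊤} | OUT={d:-2, f:1; rest ⊤}
  B2: | IN={d:-2, f:1; rest ⊤} | OUT={d:-2, f:1; rest ⊤}
  B3: | IN={d:-2, f:1; rest ⊤} | OUT={d:-2, f:1; rest ⊤}
  B4: | IN={d:-2, f:1; rest ⊤} | OUT={d:-2, f:1; rest ⊤}
  B5: | IN={d:-2, f:1; rest ⊤} | OUT={f:1; rest ⊤}
  B6: | IN={f:1; rest ⊤} | OUT={f:1; rest ⊤}

Merge at B2: IN[B2] = OUT[B1] = {a: ⊤, b: ⊤, c: ⊤, d: -2, e: ⊤, f: 1}
Applying B2's transfer function to that IN value gives OUT[B2] (row B2 above).

Answer: {a: ⊤, b: ⊤, c: ⊤, d: -2, e: ⊤, f: 1}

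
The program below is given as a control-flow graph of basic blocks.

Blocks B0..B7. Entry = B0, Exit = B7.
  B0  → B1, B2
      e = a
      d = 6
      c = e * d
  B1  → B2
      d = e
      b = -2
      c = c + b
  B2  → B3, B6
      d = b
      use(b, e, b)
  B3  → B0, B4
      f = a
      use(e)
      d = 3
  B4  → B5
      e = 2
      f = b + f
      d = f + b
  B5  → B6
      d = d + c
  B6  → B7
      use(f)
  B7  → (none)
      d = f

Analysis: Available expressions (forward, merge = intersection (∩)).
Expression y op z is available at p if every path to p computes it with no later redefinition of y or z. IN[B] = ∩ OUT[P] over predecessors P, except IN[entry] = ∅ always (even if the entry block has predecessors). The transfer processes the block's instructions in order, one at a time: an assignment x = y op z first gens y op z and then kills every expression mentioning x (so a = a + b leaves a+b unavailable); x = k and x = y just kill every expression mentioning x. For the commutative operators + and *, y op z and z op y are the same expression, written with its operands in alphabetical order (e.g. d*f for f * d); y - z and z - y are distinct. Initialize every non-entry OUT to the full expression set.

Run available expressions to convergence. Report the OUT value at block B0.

Converged values:
  B0: | IN={} | OUT={d*e}
  B1: | IN={d*e} | OUT={}
  B2: | IN={} | OUT={}
  B3: | IN={} | OUT={}
  B4: | IN={} | OUT={b+f}
  B5: | IN={b+f} | OUT={b+f}
  B6: | IN={} | OUT={}
  B7: | IN={} | OUT={}

Merge at B0 (entry node, so the boundary value {} is joined with the incoming edge(s)): IN[B0] = {} ∩ OUT[B3] = {}
Applying B0's transfer function to that IN value gives OUT[B0] (row B0 above).

Answer: {d*e}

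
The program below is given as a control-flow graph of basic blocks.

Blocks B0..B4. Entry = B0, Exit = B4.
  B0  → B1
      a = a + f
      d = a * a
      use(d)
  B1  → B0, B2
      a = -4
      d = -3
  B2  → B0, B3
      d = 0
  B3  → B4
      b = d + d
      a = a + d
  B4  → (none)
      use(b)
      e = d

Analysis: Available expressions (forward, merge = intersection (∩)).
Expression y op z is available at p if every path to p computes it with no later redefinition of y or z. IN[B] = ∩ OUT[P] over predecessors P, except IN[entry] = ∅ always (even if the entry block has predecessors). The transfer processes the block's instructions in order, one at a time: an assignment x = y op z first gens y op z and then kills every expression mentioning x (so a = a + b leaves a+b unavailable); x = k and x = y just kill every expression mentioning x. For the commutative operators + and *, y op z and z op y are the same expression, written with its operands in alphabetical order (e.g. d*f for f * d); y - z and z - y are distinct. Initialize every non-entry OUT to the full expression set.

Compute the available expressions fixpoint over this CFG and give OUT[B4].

Fixpoint table:
  B0: | IN={} | OUT={a*a}
  B1: | IN={a*a} | OUT={}
  B2: | IN={} | OUT={}
  B3: | IN={} | OUT={d+d}
  B4: | IN={d+d} | OUT={d+d}

Merge at B4: IN[B4] = OUT[B3] = {d+d}
Applying B4's transfer function to that IN value gives OUT[B4] (row B4 above).

Answer: {d+d}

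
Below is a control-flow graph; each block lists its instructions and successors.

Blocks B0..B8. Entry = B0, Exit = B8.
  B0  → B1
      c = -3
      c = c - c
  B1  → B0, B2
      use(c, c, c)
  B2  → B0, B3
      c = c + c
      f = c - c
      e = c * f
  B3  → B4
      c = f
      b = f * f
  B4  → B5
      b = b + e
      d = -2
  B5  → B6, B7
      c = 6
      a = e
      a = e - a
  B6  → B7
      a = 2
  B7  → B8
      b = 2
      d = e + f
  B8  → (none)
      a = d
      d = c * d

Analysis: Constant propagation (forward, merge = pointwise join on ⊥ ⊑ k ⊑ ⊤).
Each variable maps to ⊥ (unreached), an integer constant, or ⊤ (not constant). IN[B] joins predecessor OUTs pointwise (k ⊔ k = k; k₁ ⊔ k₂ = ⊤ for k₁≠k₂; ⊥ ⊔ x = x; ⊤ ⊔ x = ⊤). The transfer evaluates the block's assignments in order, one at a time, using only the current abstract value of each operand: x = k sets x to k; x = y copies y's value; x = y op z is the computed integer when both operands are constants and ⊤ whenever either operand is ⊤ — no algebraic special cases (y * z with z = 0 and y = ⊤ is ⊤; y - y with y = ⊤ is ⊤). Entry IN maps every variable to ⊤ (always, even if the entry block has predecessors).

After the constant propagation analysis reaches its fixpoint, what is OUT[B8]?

Converged values:
  B0:   IN=(all ⊤)   OUT={c:0; rest ⊤}
  B1:   IN={c:0; rest ⊤}   OUT={c:0; rest ⊤}
  B2:   IN={c:0; rest ⊤}   OUT={c:0, e:0, f:0; rest ⊤}
  B3:   IN={c:0, e:0, f:0; rest ⊤}   OUT={b:0, c:0, e:0, f:0; rest ⊤}
  B4:   IN={b:0, c:0, e:0, f:0; rest ⊤}   OUT={b:0, c:0, d:-2, e:0, f:0; rest ⊤}
  B5:   IN={b:0, c:0, d:-2, e:0, f:0; rest ⊤}   OUT={a:0, b:0, c:6, d:-2, e:0, f:0; rest ⊤}
  B6:   IN={a:0, b:0, c:6, d:-2, e:0, f:0; rest ⊤}   OUT={a:2, b:0, c:6, d:-2, e:0, f:0; rest ⊤}
  B7:   IN={b:0, c:6, d:-2, e:0, f:0; rest ⊤}   OUT={b:2, c:6, d:0, e:0, f:0; rest ⊤}
  B8:   IN={b:2, c:6, d:0, e:0, f:0; rest ⊤}   OUT={a:0, b:2, c:6, d:0, e:0, f:0; rest ⊤}

Merge at B8: IN[B8] = OUT[B7] = {a: ⊤, b: 2, c: 6, d: 0, e: 0, f: 0}
Applying B8's transfer function to that IN value gives OUT[B8] (row B8 above).

Answer: {a: 0, b: 2, c: 6, d: 0, e: 0, f: 0}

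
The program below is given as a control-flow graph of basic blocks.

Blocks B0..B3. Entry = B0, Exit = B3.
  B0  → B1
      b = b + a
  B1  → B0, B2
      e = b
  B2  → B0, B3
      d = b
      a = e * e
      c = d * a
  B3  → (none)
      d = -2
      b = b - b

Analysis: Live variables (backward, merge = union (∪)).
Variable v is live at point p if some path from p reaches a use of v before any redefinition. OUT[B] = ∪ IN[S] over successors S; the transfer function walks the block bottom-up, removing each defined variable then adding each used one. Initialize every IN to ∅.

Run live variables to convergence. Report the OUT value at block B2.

Answer: {a, b}

Trace:
Converged values:
  B0:   IN={a, b}   OUT={a, b}
  B1:   IN={a, b}   OUT={a, b, e}
  B2:   IN={b, e}   OUT={a, b}
  B3:   IN={b}   OUT={}

Merge at B2: OUT[B2] = IN[B0] ⊔ IN[B3] = {a, b}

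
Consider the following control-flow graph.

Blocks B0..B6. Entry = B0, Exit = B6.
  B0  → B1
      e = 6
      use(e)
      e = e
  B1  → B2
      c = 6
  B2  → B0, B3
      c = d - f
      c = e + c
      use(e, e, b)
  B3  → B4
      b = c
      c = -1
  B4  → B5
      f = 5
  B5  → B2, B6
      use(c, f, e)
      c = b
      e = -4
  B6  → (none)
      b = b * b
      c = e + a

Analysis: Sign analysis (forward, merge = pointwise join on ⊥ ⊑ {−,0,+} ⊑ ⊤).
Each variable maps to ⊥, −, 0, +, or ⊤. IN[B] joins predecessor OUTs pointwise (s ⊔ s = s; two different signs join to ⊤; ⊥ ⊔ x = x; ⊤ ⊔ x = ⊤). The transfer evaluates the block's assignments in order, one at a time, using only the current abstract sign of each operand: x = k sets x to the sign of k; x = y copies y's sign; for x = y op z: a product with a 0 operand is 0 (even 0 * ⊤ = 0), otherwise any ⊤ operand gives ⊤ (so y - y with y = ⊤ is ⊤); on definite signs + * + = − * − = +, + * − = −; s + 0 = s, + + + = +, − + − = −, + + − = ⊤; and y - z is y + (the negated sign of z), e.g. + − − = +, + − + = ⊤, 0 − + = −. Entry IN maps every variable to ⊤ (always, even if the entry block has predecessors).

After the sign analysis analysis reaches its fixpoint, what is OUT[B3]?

Answer: {a: ⊤, b: ⊤, c: -, d: ⊤, e: ⊤, f: ⊤}

Working:
Per-block solution:
  B0:  IN=(all ⊤)  OUT={e:+; rest ⊤}
  B1:  IN={e:+; rest ⊤}  OUT={c:+, e:+; rest ⊤}
  B2:  IN=(all ⊤)  OUT=(all ⊤)
  B3:  IN=(all ⊤)  OUT={c:-; rest ⊤}
  B4:  IN={c:-; rest ⊤}  OUT={c:-, f:+; rest ⊤}
  B5:  IN={c:-, f:+; rest ⊤}  OUT={e:-, f:+; rest ⊤}
  B6:  IN={e:-, f:+; rest ⊤}  OUT={e:-, f:+; rest ⊤}

Merge at B3: IN[B3] = OUT[B2] = {a: ⊤, b: ⊤, c: ⊤, d: ⊤, e: ⊤, f: ⊤}
Applying B3's transfer function to that IN value gives OUT[B3] (row B3 above).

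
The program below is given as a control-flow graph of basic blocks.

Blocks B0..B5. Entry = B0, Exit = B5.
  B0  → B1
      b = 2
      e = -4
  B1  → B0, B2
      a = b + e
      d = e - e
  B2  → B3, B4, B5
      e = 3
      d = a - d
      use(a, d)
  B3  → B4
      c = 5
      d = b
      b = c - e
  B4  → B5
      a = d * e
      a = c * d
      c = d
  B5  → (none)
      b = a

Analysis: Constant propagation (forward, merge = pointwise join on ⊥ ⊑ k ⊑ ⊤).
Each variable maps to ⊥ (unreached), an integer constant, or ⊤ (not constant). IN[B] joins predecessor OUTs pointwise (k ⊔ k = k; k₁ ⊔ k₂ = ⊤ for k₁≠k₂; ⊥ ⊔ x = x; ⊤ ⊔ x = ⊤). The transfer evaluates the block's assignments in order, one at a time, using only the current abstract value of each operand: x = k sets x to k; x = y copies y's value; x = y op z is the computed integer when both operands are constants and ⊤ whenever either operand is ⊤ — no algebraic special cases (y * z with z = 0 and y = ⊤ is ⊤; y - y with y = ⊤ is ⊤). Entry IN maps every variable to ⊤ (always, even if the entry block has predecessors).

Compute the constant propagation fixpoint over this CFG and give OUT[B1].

Answer: {a: -2, b: 2, c: ⊤, d: 0, e: -4, f: ⊤}

Trace:
Fixpoint table:
  B0: | IN=(all ⊤) | OUT={b:2, e:-4; rest ⊤}
  B1: | IN={b:2, e:-4; rest ⊤} | OUT={a:-2, b:2, d:0, e:-4; rest ⊤}
  B2: | IN={a:-2, b:2, d:0, e:-4; rest ⊤} | OUT={a:-2, b:2, d:-2, e:3; rest ⊤}
  B3: | IN={a:-2, b:2, d:-2, e:3; rest ⊤} | OUT={a:-2, b:2, c:5, d:2, e:3; rest ⊤}
  B4: | IN={a:-2, b:2, e:3; rest ⊤} | OUT={b:2, e:3; rest ⊤}
  B5: | IN={b:2, e:3; rest ⊤} | OUT={e:3; rest ⊤}

Merge at B1: IN[B1] = OUT[B0] = {a: ⊤, b: 2, c: ⊤, d: ⊤, e: -4, f: ⊤}
Applying B1's transfer function to that IN value gives OUT[B1] (row B1 above).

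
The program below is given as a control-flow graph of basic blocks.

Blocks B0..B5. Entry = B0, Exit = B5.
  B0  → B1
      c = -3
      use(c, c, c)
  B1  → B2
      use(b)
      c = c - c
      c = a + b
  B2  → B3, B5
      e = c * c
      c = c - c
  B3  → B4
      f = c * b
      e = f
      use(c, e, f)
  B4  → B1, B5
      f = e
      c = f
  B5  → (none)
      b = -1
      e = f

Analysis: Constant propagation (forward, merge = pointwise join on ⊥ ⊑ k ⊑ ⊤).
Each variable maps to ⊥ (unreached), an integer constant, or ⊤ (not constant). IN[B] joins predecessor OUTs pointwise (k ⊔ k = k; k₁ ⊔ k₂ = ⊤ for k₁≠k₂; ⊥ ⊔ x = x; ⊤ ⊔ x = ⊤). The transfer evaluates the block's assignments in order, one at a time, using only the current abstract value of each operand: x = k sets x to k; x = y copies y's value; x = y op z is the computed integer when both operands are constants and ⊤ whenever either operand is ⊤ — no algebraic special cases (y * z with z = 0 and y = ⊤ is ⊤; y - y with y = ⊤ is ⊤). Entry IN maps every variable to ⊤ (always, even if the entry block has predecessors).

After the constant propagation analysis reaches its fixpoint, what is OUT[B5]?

Fixpoint table:
  B0:  IN=(all ⊤)  OUT={c:-3; rest ⊤}
  B1:  IN=(all ⊤)  OUT=(all ⊤)
  B2:  IN=(all ⊤)  OUT=(all ⊤)
  B3:  IN=(all ⊤)  OUT=(all ⊤)
  B4:  IN=(all ⊤)  OUT=(all ⊤)
  B5:  IN=(all ⊤)  OUT={b:-1; rest ⊤}

Merge at B5: IN[B5] = OUT[B2] ⊔ OUT[B4] = {a: ⊤, b: ⊤, c: ⊤, d: ⊤, e: ⊤, f: ⊤}
Applying B5's transfer function to that IN value gives OUT[B5] (row B5 above).

Answer: {a: ⊤, b: -1, c: ⊤, d: ⊤, e: ⊤, f: ⊤}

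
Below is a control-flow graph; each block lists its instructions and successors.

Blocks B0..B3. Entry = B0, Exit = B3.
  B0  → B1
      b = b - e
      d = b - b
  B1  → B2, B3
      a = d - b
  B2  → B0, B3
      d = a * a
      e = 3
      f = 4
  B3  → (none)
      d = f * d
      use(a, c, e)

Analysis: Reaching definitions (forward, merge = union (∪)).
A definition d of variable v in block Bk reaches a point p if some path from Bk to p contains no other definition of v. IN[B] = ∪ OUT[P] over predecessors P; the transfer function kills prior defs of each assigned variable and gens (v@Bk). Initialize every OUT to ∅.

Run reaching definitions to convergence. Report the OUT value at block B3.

Answer: {a@B1, b@B0, d@B3, e@B2, f@B2}

Derivation:
Converged values:
  B0:   IN={a@B1, b@B0, d@B2, e@B2, f@B2}   OUT={a@B1, b@B0, d@B0, e@B2, f@B2}
  B1:   IN={a@B1, b@B0, d@B0, e@B2, f@B2}   OUT={a@B1, b@B0, d@B0, e@B2, f@B2}
  B2:   IN={a@B1, b@B0, d@B0, e@B2, f@B2}   OUT={a@B1, b@B0, d@B2, e@B2, f@B2}
  B3:   IN={a@B1, b@B0, d@B0, d@B2, e@B2, f@B2}   OUT={a@B1, b@B0, d@B3, e@B2, f@B2}

Merge at B3: IN[B3] = OUT[B1] ⊔ OUT[B2] = {a@B1, b@B0, d@B0, d@B2, e@B2, f@B2}
Applying B3's transfer function to that IN value gives OUT[B3] (row B3 above).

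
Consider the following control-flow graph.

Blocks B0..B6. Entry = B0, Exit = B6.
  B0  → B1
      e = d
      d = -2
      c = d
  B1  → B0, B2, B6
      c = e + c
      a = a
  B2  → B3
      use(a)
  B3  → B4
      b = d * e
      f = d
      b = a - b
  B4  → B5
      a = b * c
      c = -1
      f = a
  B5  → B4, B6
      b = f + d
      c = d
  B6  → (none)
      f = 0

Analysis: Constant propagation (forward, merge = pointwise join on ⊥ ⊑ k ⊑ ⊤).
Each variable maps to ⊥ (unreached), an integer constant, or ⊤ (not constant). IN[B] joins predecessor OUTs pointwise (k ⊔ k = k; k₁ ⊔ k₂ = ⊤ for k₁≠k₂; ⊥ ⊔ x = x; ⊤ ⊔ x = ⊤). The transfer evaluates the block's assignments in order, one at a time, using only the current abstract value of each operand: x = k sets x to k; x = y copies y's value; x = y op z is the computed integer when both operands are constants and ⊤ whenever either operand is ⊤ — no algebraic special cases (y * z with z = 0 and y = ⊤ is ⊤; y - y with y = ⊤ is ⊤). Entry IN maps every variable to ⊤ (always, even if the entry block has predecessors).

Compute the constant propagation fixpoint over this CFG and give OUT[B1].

Fixpoint table:
  B0:   IN=(all ⊤)   OUT={c:-2, d:-2; rest ⊤}
  B1:   IN={c:-2, d:-2; rest ⊤}   OUT={d:-2; rest ⊤}
  B2:   IN={d:-2; rest ⊤}   OUT={d:-2; rest ⊤}
  B3:   IN={d:-2; rest ⊤}   OUT={d:-2, f:-2; rest ⊤}
  B4:   IN={d:-2; rest ⊤}   OUT={c:-1, d:-2; rest ⊤}
  B5:   IN={c:-1, d:-2; rest ⊤}   OUT={c:-2, d:-2; rest ⊤}
  B6:   IN={d:-2; rest ⊤}   OUT={d:-2, f:0; rest ⊤}

Merge at B1: IN[B1] = OUT[B0] = {a: ⊤, b: ⊤, c: -2, d: -2, e: ⊤, f: ⊤}
Applying B1's transfer function to that IN value gives OUT[B1] (row B1 above).

Answer: {a: ⊤, b: ⊤, c: ⊤, d: -2, e: ⊤, f: ⊤}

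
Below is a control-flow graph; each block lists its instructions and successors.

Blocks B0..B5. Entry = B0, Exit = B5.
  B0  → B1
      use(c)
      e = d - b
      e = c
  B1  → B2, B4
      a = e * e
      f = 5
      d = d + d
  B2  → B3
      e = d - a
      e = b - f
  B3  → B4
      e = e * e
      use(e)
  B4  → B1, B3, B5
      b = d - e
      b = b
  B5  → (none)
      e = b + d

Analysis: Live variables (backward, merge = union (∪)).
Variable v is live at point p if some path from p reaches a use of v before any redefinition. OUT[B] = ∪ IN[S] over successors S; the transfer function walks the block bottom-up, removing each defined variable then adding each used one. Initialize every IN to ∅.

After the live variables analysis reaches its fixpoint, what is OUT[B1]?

Fixpoint table:
  B0:  IN={b, c, d}  OUT={b, d, e}
  B1:  IN={b, d, e}  OUT={a, b, d, e, f}
  B2:  IN={a, b, d, f}  OUT={d, e}
  B3:  IN={d, e}  OUT={d, e}
  B4:  IN={d, e}  OUT={b, d, e}
  B5:  IN={b, d}  OUT={}

Merge at B1: OUT[B1] = IN[B2] ⊔ IN[B4] = {a, b, d, e, f}

Answer: {a, b, d, e, f}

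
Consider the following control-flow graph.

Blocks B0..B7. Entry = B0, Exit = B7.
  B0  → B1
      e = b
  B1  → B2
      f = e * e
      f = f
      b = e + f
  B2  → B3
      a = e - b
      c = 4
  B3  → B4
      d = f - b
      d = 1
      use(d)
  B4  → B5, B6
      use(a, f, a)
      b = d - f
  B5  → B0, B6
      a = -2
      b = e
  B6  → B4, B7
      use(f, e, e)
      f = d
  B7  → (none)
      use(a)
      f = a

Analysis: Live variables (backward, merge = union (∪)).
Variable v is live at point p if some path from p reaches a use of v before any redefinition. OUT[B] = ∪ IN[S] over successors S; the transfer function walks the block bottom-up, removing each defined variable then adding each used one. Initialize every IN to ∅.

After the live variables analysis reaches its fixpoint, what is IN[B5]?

Fixpoint table:
  B0: | IN={b} | OUT={e}
  B1: | IN={e} | OUT={b, e, f}
  B2: | IN={b, e, f} | OUT={a, b, e, f}
  B3: | IN={a, b, e, f} | OUT={a, d, e, f}
  B4: | IN={a, d, e, f} | OUT={a, d, e, f}
  B5: | IN={d, e, f} | OUT={a, b, d, e, f}
  B6: | IN={a, d, e, f} | OUT={a, d, e, f}
  B7: | IN={a} | OUT={}

Merge at B5: OUT[B5] = IN[B0] ⊔ IN[B6] = {a, b, d, e, f}
Applying B5's transfer function to that OUT value gives IN[B5] (row B5 above).

Answer: {d, e, f}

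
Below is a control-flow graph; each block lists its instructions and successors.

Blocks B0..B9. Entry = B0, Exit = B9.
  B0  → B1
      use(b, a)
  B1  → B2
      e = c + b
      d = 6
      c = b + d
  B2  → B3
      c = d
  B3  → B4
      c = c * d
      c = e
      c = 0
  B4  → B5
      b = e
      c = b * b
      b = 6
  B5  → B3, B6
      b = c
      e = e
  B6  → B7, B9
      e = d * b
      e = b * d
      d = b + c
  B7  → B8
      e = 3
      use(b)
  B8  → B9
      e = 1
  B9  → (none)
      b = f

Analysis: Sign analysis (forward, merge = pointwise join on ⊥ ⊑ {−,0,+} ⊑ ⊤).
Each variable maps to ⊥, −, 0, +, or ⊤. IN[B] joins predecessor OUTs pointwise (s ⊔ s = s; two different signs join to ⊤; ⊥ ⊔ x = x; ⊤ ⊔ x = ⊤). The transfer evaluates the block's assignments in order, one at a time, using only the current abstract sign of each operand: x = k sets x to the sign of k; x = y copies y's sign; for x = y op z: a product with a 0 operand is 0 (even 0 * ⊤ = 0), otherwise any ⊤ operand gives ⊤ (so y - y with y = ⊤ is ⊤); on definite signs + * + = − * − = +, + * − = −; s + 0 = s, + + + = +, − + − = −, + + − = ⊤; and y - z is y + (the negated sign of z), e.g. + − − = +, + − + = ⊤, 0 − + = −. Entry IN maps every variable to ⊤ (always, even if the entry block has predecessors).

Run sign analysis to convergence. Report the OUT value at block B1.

Fixpoint table:
  B0:   IN=(all ⊤)   OUT=(all ⊤)
  B1:   IN=(all ⊤)   OUT={d:+; rest ⊤}
  B2:   IN={d:+; rest ⊤}   OUT={c:+, d:+; rest ⊤}
  B3:   IN={d:+; rest ⊤}   OUT={c:0, d:+; rest ⊤}
  B4:   IN={c:0, d:+; rest ⊤}   OUT={b:+, d:+; rest ⊤}
  B5:   IN={b:+, d:+; rest ⊤}   OUT={d:+; rest ⊤}
  B6:   IN={d:+; rest ⊤}   OUT=(all ⊤)
  B7:   IN=(all ⊤)   OUT={e:+; rest ⊤}
  B8:   IN={e:+; rest ⊤}   OUT={e:+; rest ⊤}
  B9:   IN=(all ⊤)   OUT=(all ⊤)

Merge at B1: IN[B1] = OUT[B0] = {a: ⊤, b: ⊤, c: ⊤, d: ⊤, e: ⊤, f: ⊤}
Applying B1's transfer function to that IN value gives OUT[B1] (row B1 above).

Answer: {a: ⊤, b: ⊤, c: ⊤, d: +, e: ⊤, f: ⊤}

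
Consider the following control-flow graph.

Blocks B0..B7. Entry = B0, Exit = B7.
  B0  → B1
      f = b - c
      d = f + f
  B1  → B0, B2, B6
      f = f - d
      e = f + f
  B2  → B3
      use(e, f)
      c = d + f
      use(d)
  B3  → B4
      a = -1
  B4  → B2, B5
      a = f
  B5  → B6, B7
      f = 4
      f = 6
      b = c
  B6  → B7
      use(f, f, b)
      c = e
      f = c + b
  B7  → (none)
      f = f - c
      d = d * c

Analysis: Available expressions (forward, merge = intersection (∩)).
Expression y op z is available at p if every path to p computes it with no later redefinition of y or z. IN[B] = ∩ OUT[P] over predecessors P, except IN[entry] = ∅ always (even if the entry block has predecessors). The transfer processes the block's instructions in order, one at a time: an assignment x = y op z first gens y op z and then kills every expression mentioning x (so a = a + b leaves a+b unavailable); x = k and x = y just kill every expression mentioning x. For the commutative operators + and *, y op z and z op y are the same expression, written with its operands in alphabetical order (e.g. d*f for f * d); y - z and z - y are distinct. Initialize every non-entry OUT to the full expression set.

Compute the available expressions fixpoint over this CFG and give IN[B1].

Converged values:
  B0:   IN={}   OUT={b-c, f+f}
  B1:   IN={b-c, f+f}   OUT={b-c, f+f}
  B2:   IN={f+f}   OUT={d+f, f+f}
  B3:   IN={d+f, f+f}   OUT={d+f, f+f}
  B4:   IN={d+f, f+f}   OUT={d+f, f+f}
  B5:   IN={d+f, f+f}   OUT={}
  B6:   IN={}   OUT={b+c}
  B7:   IN={}   OUT={}

Merge at B1: IN[B1] = OUT[B0] = {b-c, f+f}

Answer: {b-c, f+f}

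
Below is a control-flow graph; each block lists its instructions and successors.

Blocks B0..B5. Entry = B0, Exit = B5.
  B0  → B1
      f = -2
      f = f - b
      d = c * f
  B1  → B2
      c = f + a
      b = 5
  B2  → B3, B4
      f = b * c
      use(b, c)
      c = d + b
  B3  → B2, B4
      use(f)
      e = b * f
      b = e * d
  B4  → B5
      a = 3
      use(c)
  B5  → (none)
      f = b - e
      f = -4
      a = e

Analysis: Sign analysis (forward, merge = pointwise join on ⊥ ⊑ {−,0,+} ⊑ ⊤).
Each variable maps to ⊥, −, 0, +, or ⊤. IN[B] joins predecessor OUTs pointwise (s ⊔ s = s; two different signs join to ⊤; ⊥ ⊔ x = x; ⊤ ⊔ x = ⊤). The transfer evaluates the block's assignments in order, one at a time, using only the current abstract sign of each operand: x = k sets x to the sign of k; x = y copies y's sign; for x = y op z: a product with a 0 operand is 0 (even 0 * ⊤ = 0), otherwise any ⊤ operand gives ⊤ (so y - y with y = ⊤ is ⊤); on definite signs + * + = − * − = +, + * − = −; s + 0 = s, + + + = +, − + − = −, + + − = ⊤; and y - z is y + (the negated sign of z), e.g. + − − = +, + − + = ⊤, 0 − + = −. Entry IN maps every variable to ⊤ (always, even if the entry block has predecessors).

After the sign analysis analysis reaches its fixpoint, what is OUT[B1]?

Answer: {a: ⊤, b: +, c: ⊤, d: ⊤, e: ⊤, f: ⊤}

Trace:
Fixpoint table:
  B0:  IN=(all ⊤)  OUT=(all ⊤)
  B1:  IN=(all ⊤)  OUT={b:+; rest ⊤}
  B2:  IN=(all ⊤)  OUT=(all ⊤)
  B3:  IN=(all ⊤)  OUT=(all ⊤)
  B4:  IN=(all ⊤)  OUT={a:+; rest ⊤}
  B5:  IN={a:+; rest ⊤}  OUT={f:-; rest ⊤}

Merge at B1: IN[B1] = OUT[B0] = {a: ⊤, b: ⊤, c: ⊤, d: ⊤, e: ⊤, f: ⊤}
Applying B1's transfer function to that IN value gives OUT[B1] (row B1 above).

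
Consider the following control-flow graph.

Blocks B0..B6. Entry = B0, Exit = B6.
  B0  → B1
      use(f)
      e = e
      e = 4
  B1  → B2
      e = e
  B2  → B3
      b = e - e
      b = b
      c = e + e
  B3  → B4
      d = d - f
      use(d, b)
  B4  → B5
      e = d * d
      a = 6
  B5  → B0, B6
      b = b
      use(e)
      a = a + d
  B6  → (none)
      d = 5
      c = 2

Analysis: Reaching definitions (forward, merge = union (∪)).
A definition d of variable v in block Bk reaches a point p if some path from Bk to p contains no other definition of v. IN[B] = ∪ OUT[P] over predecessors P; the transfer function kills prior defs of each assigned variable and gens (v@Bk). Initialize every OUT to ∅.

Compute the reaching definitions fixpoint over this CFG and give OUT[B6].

Answer: {a@B5, b@B5, c@B6, d@B6, e@B4}

Derivation:
Converged values:
  B0: | IN={a@B5, b@B5, c@B2, d@B3, e@B4} | OUT={a@B5, b@B5, c@B2, d@B3, e@B0}
  B1: | IN={a@B5, b@B5, c@B2, d@B3, e@B0} | OUT={a@B5, b@B5, c@B2, d@B3, e@B1}
  B2: | IN={a@B5, b@B5, c@B2, d@B3, e@B1} | OUT={a@B5, b@B2, c@B2, d@B3, e@B1}
  B3: | IN={a@B5, b@B2, c@B2, d@B3, e@B1} | OUT={a@B5, b@B2, c@B2, d@B3, e@B1}
  B4: | IN={a@B5, b@B2, c@B2, d@B3, e@B1} | OUT={a@B4, b@B2, c@B2, d@B3, e@B4}
  B5: | IN={a@B4, b@B2, c@B2, d@B3, e@B4} | OUT={a@B5, b@B5, c@B2, d@B3, e@B4}
  B6: | IN={a@B5, b@B5, c@B2, d@B3, e@B4} | OUT={a@B5, b@B5, c@B6, d@B6, e@B4}

Merge at B6: IN[B6] = OUT[B5] = {a@B5, b@B5, c@B2, d@B3, e@B4}
Applying B6's transfer function to that IN value gives OUT[B6] (row B6 above).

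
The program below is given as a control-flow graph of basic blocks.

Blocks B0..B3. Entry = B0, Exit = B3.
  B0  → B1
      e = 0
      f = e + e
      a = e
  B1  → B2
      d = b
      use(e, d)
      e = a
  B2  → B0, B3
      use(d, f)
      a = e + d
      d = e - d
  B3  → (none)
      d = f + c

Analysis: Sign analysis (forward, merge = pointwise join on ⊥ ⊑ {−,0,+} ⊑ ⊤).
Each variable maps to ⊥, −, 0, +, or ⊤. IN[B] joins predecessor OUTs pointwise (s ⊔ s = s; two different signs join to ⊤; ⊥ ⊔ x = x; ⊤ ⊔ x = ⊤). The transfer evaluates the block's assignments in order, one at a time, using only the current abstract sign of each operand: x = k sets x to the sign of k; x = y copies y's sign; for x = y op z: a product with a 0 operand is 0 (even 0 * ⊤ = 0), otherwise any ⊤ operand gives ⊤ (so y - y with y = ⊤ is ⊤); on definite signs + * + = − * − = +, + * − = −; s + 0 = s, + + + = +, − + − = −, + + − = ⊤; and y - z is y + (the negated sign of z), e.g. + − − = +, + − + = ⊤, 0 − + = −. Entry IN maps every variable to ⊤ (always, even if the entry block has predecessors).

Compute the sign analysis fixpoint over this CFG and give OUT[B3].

Converged values:
  B0:  IN=(all ⊤)  OUT={a:0, e:0, f:0; rest ⊤}
  B1:  IN={a:0, e:0, f:0; rest ⊤}  OUT={a:0, e:0, f:0; rest ⊤}
  B2:  IN={a:0, e:0, f:0; rest ⊤}  OUT={e:0, f:0; rest ⊤}
  B3:  IN={e:0, f:0; rest ⊤}  OUT={e:0, f:0; rest ⊤}

Merge at B3: IN[B3] = OUT[B2] = {a: ⊤, b: ⊤, c: ⊤, d: ⊤, e: 0, f: 0}
Applying B3's transfer function to that IN value gives OUT[B3] (row B3 above).

Answer: {a: ⊤, b: ⊤, c: ⊤, d: ⊤, e: 0, f: 0}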